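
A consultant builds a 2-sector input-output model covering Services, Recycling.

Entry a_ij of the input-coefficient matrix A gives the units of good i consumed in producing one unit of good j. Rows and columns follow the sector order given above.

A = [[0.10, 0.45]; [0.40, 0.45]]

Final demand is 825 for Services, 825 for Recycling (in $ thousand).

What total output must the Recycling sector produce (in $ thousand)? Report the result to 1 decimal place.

I − A =
  [   0.90    -0.45]
  [  -0.40     0.55]
det(I−A) = (0.90)(0.55) − (-0.45)(-0.40) = 0.3150
adj(I−A) = [[0.55, 0.45], [0.40, 0.90]]
(I − A)⁻¹ = adj(I−A) / det(I−A) ≈
  [   1.7460     1.4286]
  [   1.2698     2.8571]
x = (I − A)⁻¹ d = adj(I−A)·d / det(I−A), with det(I−A) = 0.3150:
  x_S = (0.55·825 + 0.45·825) / 0.3150 = 825.00 / 0.3150 ≈ 2619.0
  x_R = (0.40·825 + 0.90·825) / 0.3150 = 1072.50 / 0.3150 ≈ 3404.8

x_R = 3404.8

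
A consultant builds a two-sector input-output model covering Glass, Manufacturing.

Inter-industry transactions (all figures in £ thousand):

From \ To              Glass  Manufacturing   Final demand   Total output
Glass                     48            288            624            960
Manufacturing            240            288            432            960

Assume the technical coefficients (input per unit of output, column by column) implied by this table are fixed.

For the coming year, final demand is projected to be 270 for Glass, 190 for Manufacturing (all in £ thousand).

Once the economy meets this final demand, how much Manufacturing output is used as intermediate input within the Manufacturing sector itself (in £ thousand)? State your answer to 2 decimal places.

Technical coefficients a_ij = z_ij / X_j:
  a_11 = 48/960 = 0.05, a_21 = 240/960 = 0.25
  a_12 = 288/960 = 0.30, a_22 = 288/960 = 0.30
I − A =
  [   0.95    -0.30]
  [  -0.25     0.70]
det(I−A) = (0.95)(0.70) − (-0.30)(-0.25) = 0.5900
adj(I−A) = [[0.70, 0.30], [0.25, 0.95]]
(I − A)⁻¹ = adj(I−A) / det(I−A) ≈
  [   1.1864     0.5085]
  [   0.4237     1.6102]
First solve x = (I − A)⁻¹ d = adj(I−A)·d / det(I−A); in particular x_2 = (0.25·270 + 0.95·190) / 0.5900 = 248.00 / 0.5900 ≈ 420.3390.
Intermediate flow from 2 to 2: z_22 = a_22 · x_2 = 0.30 × 248.00 / 0.5900 = 74.40 / 0.5900 ≈ 126.10.

z_22 = 126.10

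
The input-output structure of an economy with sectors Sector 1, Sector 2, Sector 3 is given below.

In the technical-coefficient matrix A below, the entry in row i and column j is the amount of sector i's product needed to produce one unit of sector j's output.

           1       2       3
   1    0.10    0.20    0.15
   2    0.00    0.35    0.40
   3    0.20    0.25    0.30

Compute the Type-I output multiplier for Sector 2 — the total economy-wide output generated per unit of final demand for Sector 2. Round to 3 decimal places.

I − A =
  [   0.90    -0.20    -0.15]
  [   0.00     0.65    -0.40]
  [  -0.20    -0.25     0.70]
Cofactors of I−A, C_ij = (−1)^(i+j)·(minor ij) (rows/columns in the sector order above):
  C_11 = (0.65)(0.70) − (-0.40)(-0.25) = 0.3550
  C_12 = −[(0.00)(0.70) − (-0.40)(-0.20)] = 0.0800
  C_13 = (0.00)(-0.25) − (0.65)(-0.20) = 0.1300
  C_21 = −[(-0.20)(0.70) − (-0.15)(-0.25)] = 0.1775
  C_22 = (0.90)(0.70) − (-0.15)(-0.20) = 0.6000
  C_23 = −[(0.90)(-0.25) − (-0.20)(-0.20)] = 0.2650
  C_31 = (-0.20)(-0.40) − (-0.15)(0.65) = 0.1775
  C_32 = −[(0.90)(-0.40) − (-0.15)(0.00)] = 0.3600
  C_33 = (0.90)(0.65) − (-0.20)(0.00) = 0.5850
det(I−A) = Σ_j (I−A)_1j·C_1j = (0.90)(0.3550) + (-0.20)(0.0800) + (-0.15)(0.1300) = 0.2840
adj(I−A) = Cᵀ =
  [ 0.3550   0.1775   0.1775]
  [ 0.0800   0.6000   0.3600]
  [ 0.1300   0.2650   0.5850]
(I − A)⁻¹ = adj(I−A) / det(I−A) ≈
  [   1.2500     0.6250     0.6250]
  [   0.2817     2.1127     1.2676]
  [   0.4577     0.9331     2.0599]
The output multiplier for sector j is the column-j sum of the Leontief inverse (I − A)⁻¹ = adj(I−A) / det(I−A).
Column 2 of adj(I−A): (0.1775, 0.6000, 0.2650); det(I−A) = 0.2840.
m_2 = (0.1775 + 0.6000 + 0.2650) / 0.2840 = 1.0425 / 0.2840 ≈ 3.671.

m_2 = 3.671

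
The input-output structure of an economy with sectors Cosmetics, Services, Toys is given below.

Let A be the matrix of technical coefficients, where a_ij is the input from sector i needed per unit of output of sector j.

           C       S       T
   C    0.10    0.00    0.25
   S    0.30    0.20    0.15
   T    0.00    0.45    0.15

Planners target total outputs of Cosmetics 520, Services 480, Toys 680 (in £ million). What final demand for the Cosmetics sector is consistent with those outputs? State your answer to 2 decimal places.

d_C = 298.00

I − A =
  [   0.90     0.00    -0.25]
  [  -0.30     0.80    -0.15]
  [   0.00    -0.45     0.85]
d = (I − A) x:
  d_C = (+0.90)·520 + (+0.00)·480 + (-0.25)·680 = 298.00
  d_S = (-0.30)·520 + (+0.80)·480 + (-0.15)·680 = 126.00
  d_T = (+0.00)·520 + (-0.45)·480 + (+0.85)·680 = 362.00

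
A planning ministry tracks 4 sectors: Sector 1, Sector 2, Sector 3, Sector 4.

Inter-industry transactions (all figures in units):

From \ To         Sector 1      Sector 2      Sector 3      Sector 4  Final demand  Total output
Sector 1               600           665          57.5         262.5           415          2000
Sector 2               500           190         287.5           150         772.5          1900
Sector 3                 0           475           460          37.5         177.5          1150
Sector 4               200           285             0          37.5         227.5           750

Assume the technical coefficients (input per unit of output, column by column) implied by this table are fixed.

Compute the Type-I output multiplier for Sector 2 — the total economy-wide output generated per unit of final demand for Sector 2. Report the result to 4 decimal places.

m_2 = 3.9403

Technical coefficients a_ij = z_ij / X_j:
  a_11 = 600/2000 = 0.30, a_21 = 500/2000 = 0.25, a_31 = 0/2000 = 0.00, a_41 = 200/2000 = 0.10
  a_12 = 665/1900 = 0.35, a_22 = 190/1900 = 0.10, a_32 = 475/1900 = 0.25, a_42 = 285/1900 = 0.15
  a_13 = 57.5/1150 = 0.05, a_23 = 287.5/1150 = 0.25, a_33 = 460/1150 = 0.40, a_43 = 0/1150 = 0.00
  a_14 = 262.5/750 = 0.35, a_24 = 150/750 = 0.20, a_34 = 37.5/750 = 0.05, a_44 = 37.5/750 = 0.05
I − A =
  [   0.70    -0.35    -0.05    -0.35]
  [  -0.25     0.90    -0.25    -0.20]
  [   0.00    -0.25     0.60    -0.05]
  [  -0.10    -0.15     0.00     0.95]
Compute the cofactors C_ij = (−1)^(i+j)·(3×3 minor ij) of I−A; the adjugate is their transpose:
adj(I−A) = Cᵀ =
  [ 0.433750   0.243250   0.137500   0.218250]
  [ 0.155750   0.377750   0.170375   0.145875]
  [ 0.070750   0.164500   0.442750   0.084000]
  [ 0.070250   0.085250   0.041375   0.278625]
det(I−A) = Σ_j (I−A)_1j·C_1j = (0.70)(0.433750) + (-0.35)(0.155750) + (-0.05)(0.070750) + (-0.35)(0.070250) = 0.2209875
(I − A)⁻¹ = adj(I−A) / det(I−A) ≈
  [   1.96278     1.10074     0.62221     0.98761]
  [   0.70479     1.70937     0.77097     0.66011]
  [   0.32015     0.74439     2.00351     0.38011]
  [   0.31789     0.38577     0.18723     1.26082]
The output multiplier for sector j is the column-j sum of the Leontief inverse (I − A)⁻¹ = adj(I−A) / det(I−A).
Column 2 of adj(I−A): (0.243250, 0.377750, 0.164500, 0.085250); det(I−A) = 0.2209875.
m_2 = (0.243250 + 0.377750 + 0.164500 + 0.085250) / 0.2209875 = 0.87075 / 0.2209875 ≈ 3.9403.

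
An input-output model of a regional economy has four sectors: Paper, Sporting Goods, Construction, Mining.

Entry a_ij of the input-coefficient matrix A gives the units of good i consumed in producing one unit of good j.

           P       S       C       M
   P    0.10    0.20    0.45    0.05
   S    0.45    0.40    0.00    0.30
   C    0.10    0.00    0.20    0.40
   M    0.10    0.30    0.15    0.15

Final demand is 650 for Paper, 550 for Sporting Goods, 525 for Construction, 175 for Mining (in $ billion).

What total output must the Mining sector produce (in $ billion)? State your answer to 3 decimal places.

x_M = 2522.094

I − A =
  [   0.90    -0.20    -0.45    -0.05]
  [  -0.45     0.60     0.00    -0.30]
  [  -0.10     0.00     0.80    -0.40]
  [  -0.10    -0.30    -0.15     0.85]
Compute the cofactors C_ij = (−1)^(i+j)·(3×3 minor ij) of I−A; the adjugate is their transpose:
adj(I−A) = Cᵀ =
  [ 0.30000   0.19000   0.20250   0.18000]
  [ 0.30750   0.49700   0.22950   0.30150]
  [ 0.12000   0.13450   0.28575   0.18900]
  [ 0.16500   0.22150   0.15525   0.33300]
det(I−A) = Σ_j (I−A)_1j·C_1j = (0.90)(0.30000) + (-0.20)(0.30750) + (-0.45)(0.12000) + (-0.05)(0.16500) = 0.14625
(I − A)⁻¹ = adj(I−A) / det(I−A) ≈
  [   2.0513     1.2991     1.3846     1.2308]
  [   2.1026     3.3983     1.5692     2.0615]
  [   0.8205     0.9197     1.9538     1.2923]
  [   1.1282     1.5145     1.0615     2.2769]
x = (I − A)⁻¹ d = adj(I−A)·d / det(I−A), with det(I−A) = 0.14625:
  x_P = (0.30000·650 + 0.19000·550 + 0.20250·525 + 0.18000·175) / 0.14625 = 437.3125 / 0.14625 ≈ 2990.171
  x_S = (0.30750·650 + 0.49700·550 + 0.22950·525 + 0.30150·175) / 0.14625 = 646.475 / 0.14625 ≈ 4420.342
  x_C = (0.12000·650 + 0.13450·550 + 0.28575·525 + 0.18900·175) / 0.14625 = 335.06875 / 0.14625 ≈ 2291.068
  x_M = (0.16500·650 + 0.22150·550 + 0.15525·525 + 0.33300·175) / 0.14625 = 368.85625 / 0.14625 ≈ 2522.094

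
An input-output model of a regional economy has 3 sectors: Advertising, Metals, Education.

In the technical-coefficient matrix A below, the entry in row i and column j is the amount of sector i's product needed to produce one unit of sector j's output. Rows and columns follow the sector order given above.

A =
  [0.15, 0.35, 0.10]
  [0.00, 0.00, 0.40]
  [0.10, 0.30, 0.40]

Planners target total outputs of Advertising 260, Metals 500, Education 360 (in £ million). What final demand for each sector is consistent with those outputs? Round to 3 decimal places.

I − A =
  [   0.85    -0.35    -0.10]
  [   0.00     1.00    -0.40]
  [  -0.10    -0.30     0.60]
d = (I − A) x:
  d_A = (+0.85)·260 + (-0.35)·500 + (-0.10)·360 = 10.000
  d_M = (+0.00)·260 + (+1.00)·500 + (-0.40)·360 = 356.000
  d_E = (-0.10)·260 + (-0.30)·500 + (+0.60)·360 = 40.000

d_A = 10.000, d_M = 356.000, d_E = 40.000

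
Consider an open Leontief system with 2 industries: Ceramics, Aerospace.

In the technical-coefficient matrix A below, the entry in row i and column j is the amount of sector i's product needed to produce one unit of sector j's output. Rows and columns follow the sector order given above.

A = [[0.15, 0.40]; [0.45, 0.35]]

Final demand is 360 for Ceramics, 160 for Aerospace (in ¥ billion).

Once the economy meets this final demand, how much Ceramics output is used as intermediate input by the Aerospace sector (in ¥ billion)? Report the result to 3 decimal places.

z_12 = 320.000

I − A =
  [   0.85    -0.40]
  [  -0.45     0.65]
det(I−A) = (0.85)(0.65) − (-0.40)(-0.45) = 0.3725
adj(I−A) = [[0.65, 0.40], [0.45, 0.85]]
(I − A)⁻¹ = adj(I−A) / det(I−A) ≈
  [   1.7450     1.0738]
  [   1.2081     2.2819]
First solve x = (I − A)⁻¹ d = adj(I−A)·d / det(I−A); in particular x_2 = (0.45·360 + 0.85·160) / 0.3725 = 298.00 / 0.3725 = 800.00000.
Intermediate flow from 1 to 2: z_12 = a_12 · x_2 = 0.40 × 298.00 / 0.3725 = 119.20 / 0.3725 = 320.000.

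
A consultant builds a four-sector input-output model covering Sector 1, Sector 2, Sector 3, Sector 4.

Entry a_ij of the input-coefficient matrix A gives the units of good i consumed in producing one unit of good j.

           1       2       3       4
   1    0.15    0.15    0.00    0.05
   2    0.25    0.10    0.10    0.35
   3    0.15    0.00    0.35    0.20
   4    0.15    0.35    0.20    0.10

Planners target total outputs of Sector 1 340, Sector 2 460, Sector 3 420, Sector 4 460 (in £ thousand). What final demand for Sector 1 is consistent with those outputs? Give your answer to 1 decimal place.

d_1 = 197.0

I − A =
  [   0.85    -0.15     0.00    -0.05]
  [  -0.25     0.90    -0.10    -0.35]
  [  -0.15     0.00     0.65    -0.20]
  [  -0.15    -0.35    -0.20     0.90]
d = (I − A) x:
  d_1 = (+0.85)·340 + (-0.15)·460 + (+0.00)·420 + (-0.05)·460 = 197.0
  d_2 = (-0.25)·340 + (+0.90)·460 + (-0.10)·420 + (-0.35)·460 = 126.0
  d_3 = (-0.15)·340 + (+0.00)·460 + (+0.65)·420 + (-0.20)·460 = 130.0
  d_4 = (-0.15)·340 + (-0.35)·460 + (-0.20)·420 + (+0.90)·460 = 118.0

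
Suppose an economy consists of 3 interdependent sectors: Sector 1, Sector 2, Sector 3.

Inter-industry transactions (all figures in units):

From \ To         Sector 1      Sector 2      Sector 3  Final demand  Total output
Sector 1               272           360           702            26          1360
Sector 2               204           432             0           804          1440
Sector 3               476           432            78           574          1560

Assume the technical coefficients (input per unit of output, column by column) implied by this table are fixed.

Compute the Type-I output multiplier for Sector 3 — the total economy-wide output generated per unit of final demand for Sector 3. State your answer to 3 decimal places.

m_3 = 2.474

Technical coefficients a_ij = z_ij / X_j:
  a_11 = 272/1360 = 0.20, a_21 = 204/1360 = 0.15, a_31 = 476/1360 = 0.35
  a_12 = 360/1440 = 0.25, a_22 = 432/1440 = 0.30, a_32 = 432/1440 = 0.30
  a_13 = 702/1560 = 0.45, a_23 = 0/1560 = 0.00, a_33 = 78/1560 = 0.05
I − A =
  [   0.80    -0.25    -0.45]
  [  -0.15     0.70     0.00]
  [  -0.35    -0.30     0.95]
Cofactors of I−A, C_ij = (−1)^(i+j)·(minor ij) (rows/columns in the sector order above):
  C_11 = (0.70)(0.95) − (0.00)(-0.30) = 0.6650
  C_12 = −[(-0.15)(0.95) − (0.00)(-0.35)] = 0.1425
  C_13 = (-0.15)(-0.30) − (0.70)(-0.35) = 0.2900
  C_21 = −[(-0.25)(0.95) − (-0.45)(-0.30)] = 0.3725
  C_22 = (0.80)(0.95) − (-0.45)(-0.35) = 0.6025
  C_23 = −[(0.80)(-0.30) − (-0.25)(-0.35)] = 0.3275
  C_31 = (-0.25)(0.00) − (-0.45)(0.70) = 0.3150
  C_32 = −[(0.80)(0.00) − (-0.45)(-0.15)] = 0.0675
  C_33 = (0.80)(0.70) − (-0.25)(-0.15) = 0.5225
det(I−A) = Σ_j (I−A)_1j·C_1j = (0.80)(0.6650) + (-0.25)(0.1425) + (-0.45)(0.2900) = 0.365875
adj(I−A) = Cᵀ =
  [ 0.6650   0.3725   0.3150]
  [ 0.1425   0.6025   0.0675]
  [ 0.2900   0.3275   0.5225]
(I − A)⁻¹ = adj(I−A) / det(I−A) ≈
  [   1.8176     1.0181     0.8609]
  [   0.3895     1.6467     0.1845]
  [   0.7926     0.8951     1.4281]
The output multiplier for sector j is the column-j sum of the Leontief inverse (I − A)⁻¹ = adj(I−A) / det(I−A).
Column 3 of adj(I−A): (0.3150, 0.0675, 0.5225); det(I−A) = 0.365875.
m_3 = (0.3150 + 0.0675 + 0.5225) / 0.365875 = 0.905 / 0.365875 ≈ 2.474.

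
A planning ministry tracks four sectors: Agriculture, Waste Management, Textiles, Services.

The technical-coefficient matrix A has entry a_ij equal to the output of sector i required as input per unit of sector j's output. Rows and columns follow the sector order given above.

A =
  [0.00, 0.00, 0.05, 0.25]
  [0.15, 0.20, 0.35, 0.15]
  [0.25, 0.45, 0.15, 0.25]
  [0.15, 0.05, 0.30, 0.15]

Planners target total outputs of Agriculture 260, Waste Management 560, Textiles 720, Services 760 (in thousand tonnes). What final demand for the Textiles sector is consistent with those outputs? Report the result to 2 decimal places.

I − A =
  [   1.00     0.00    -0.05    -0.25]
  [  -0.15     0.80    -0.35    -0.15]
  [  -0.25    -0.45     0.85    -0.25]
  [  -0.15    -0.05    -0.30     0.85]
d = (I − A) x:
  d_A = (+1.00)·260 + (+0.00)·560 + (-0.05)·720 + (-0.25)·760 = 34.00
  d_W = (-0.15)·260 + (+0.80)·560 + (-0.35)·720 + (-0.15)·760 = 43.00
  d_T = (-0.25)·260 + (-0.45)·560 + (+0.85)·720 + (-0.25)·760 = 105.00
  d_S = (-0.15)·260 + (-0.05)·560 + (-0.30)·720 + (+0.85)·760 = 363.00

d_T = 105.00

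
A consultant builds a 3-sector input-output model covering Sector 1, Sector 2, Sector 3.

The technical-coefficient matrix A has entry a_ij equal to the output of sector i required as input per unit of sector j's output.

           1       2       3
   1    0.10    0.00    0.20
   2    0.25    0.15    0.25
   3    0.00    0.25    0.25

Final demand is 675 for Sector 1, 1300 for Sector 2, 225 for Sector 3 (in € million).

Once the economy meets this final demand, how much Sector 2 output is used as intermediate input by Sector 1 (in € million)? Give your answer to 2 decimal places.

I − A =
  [   0.90     0.00    -0.20]
  [  -0.25     0.85    -0.25]
  [   0.00    -0.25     0.75]
Cofactors of I−A, C_ij = (−1)^(i+j)·(minor ij) (rows/columns in the sector order above):
  C_11 = (0.85)(0.75) − (-0.25)(-0.25) = 0.5750
  C_12 = −[(-0.25)(0.75) − (-0.25)(0.00)] = 0.1875
  C_13 = (-0.25)(-0.25) − (0.85)(0.00) = 0.0625
  C_21 = −[(0.00)(0.75) − (-0.20)(-0.25)] = 0.0500
  C_22 = (0.90)(0.75) − (-0.20)(0.00) = 0.6750
  C_23 = −[(0.90)(-0.25) − (0.00)(0.00)] = 0.2250
  C_31 = (0.00)(-0.25) − (-0.20)(0.85) = 0.1700
  C_32 = −[(0.90)(-0.25) − (-0.20)(-0.25)] = 0.2750
  C_33 = (0.90)(0.85) − (0.00)(-0.25) = 0.7650
det(I−A) = Σ_j (I−A)_1j·C_1j = (0.90)(0.5750) + (0.00)(0.1875) + (-0.20)(0.0625) = 0.5050
adj(I−A) = Cᵀ =
  [ 0.5750   0.0500   0.1700]
  [ 0.1875   0.6750   0.2750]
  [ 0.0625   0.2250   0.7650]
(I − A)⁻¹ = adj(I−A) / det(I−A) ≈
  [   1.1386     0.0990     0.3366]
  [   0.3713     1.3366     0.5446]
  [   0.1238     0.4455     1.5149]
First solve x = (I − A)⁻¹ d = adj(I−A)·d / det(I−A); in particular x_1 = (0.5750·675 + 0.0500·1300 + 0.1700·225) / 0.5050 = 491.375 / 0.5050 ≈ 973.0198.
Intermediate flow from 2 to 1: z_21 = a_21 · x_1 = 0.25 × 491.375 / 0.5050 = 122.84375 / 0.5050 ≈ 243.25.

z_21 = 243.25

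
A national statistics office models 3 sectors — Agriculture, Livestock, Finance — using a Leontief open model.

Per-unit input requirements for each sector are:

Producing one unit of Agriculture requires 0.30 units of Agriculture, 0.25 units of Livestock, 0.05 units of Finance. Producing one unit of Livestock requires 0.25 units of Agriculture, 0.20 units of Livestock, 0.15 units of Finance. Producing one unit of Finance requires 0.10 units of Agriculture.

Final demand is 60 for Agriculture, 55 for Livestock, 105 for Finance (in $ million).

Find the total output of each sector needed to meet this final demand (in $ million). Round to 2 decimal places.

I − A =
  [   0.70    -0.25    -0.10]
  [  -0.25     0.80     0.00]
  [  -0.05    -0.15     1.00]
Cofactors of I−A, C_ij = (−1)^(i+j)·(minor ij) (rows/columns in the sector order above):
  C_11 = (0.80)(1.00) − (0.00)(-0.15) = 0.8000
  C_12 = −[(-0.25)(1.00) − (0.00)(-0.05)] = 0.2500
  C_13 = (-0.25)(-0.15) − (0.80)(-0.05) = 0.0775
  C_21 = −[(-0.25)(1.00) − (-0.10)(-0.15)] = 0.2650
  C_22 = (0.70)(1.00) − (-0.10)(-0.05) = 0.6950
  C_23 = −[(0.70)(-0.15) − (-0.25)(-0.05)] = 0.1175
  C_31 = (-0.25)(0.00) − (-0.10)(0.80) = 0.0800
  C_32 = −[(0.70)(0.00) − (-0.10)(-0.25)] = 0.0250
  C_33 = (0.70)(0.80) − (-0.25)(-0.25) = 0.4975
det(I−A) = Σ_j (I−A)_1j·C_1j = (0.70)(0.8000) + (-0.25)(0.2500) + (-0.10)(0.0775) = 0.48975
adj(I−A) = Cᵀ =
  [ 0.8000   0.2650   0.0800]
  [ 0.2500   0.6950   0.0250]
  [ 0.0775   0.1175   0.4975]
(I − A)⁻¹ = adj(I−A) / det(I−A) ≈
  [   1.6335     0.5411     0.1633]
  [   0.5105     1.4191     0.0510]
  [   0.1582     0.2399     1.0158]
x = (I − A)⁻¹ d = adj(I−A)·d / det(I−A), with det(I−A) = 0.48975:
  x_1 = (0.8000·60 + 0.2650·55 + 0.0800·105) / 0.48975 = 70.975 / 0.48975 ≈ 144.92
  x_2 = (0.2500·60 + 0.6950·55 + 0.0250·105) / 0.48975 = 55.85 / 0.48975 ≈ 114.04
  x_3 = (0.0775·60 + 0.1175·55 + 0.4975·105) / 0.48975 = 63.35 / 0.48975 ≈ 129.35

x_1 = 144.92, x_2 = 114.04, x_3 = 129.35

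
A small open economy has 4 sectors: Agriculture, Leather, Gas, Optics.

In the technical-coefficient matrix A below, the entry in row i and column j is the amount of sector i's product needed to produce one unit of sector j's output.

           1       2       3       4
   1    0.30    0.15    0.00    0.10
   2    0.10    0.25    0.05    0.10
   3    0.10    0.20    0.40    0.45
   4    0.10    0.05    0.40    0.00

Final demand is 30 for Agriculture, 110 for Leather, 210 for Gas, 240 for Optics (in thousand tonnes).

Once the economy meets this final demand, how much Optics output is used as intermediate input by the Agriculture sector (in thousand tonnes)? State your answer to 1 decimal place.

I − A =
  [   0.70    -0.15     0.00    -0.10]
  [  -0.10     0.75    -0.05    -0.10]
  [  -0.10    -0.20     0.60    -0.45]
  [  -0.10    -0.05    -0.40     1.00]
Compute the cofactors C_ij = (−1)^(i+j)·(3×3 minor ij) of I−A; the adjugate is their transpose:
adj(I−A) = Cᵀ =
  [ 0.292875   0.074000   0.043750   0.056375]
  [ 0.059250   0.284000   0.066500   0.064250]
  [ 0.132500   0.176000   0.497000   0.254500]
  [ 0.085250   0.092000   0.206500   0.298250]
det(I−A) = Σ_j (I−A)_1j·C_1j = (0.70)(0.292875) + (-0.15)(0.059250) + (0.00)(0.132500) + (-0.10)(0.085250) = 0.1876
(I − A)⁻¹ = adj(I−A) / det(I−A) ≈
  [   1.5612     0.3945     0.2332     0.3005]
  [   0.3158     1.5139     0.3545     0.3425]
  [   0.7063     0.9382     2.6493     1.3566]
  [   0.4544     0.4904     1.1007     1.5898]
First solve x = (I − A)⁻¹ d = adj(I−A)·d / det(I−A); in particular x_1 = (0.292875·30 + 0.074000·110 + 0.043750·210 + 0.056375·240) / 0.1876 = 39.64375 / 0.1876 ≈ 211.321.
Intermediate flow from 4 to 1: z_41 = a_41 · x_1 = 0.10 × 39.64375 / 0.1876 = 3.964375 / 0.1876 ≈ 21.1.

z_41 = 21.1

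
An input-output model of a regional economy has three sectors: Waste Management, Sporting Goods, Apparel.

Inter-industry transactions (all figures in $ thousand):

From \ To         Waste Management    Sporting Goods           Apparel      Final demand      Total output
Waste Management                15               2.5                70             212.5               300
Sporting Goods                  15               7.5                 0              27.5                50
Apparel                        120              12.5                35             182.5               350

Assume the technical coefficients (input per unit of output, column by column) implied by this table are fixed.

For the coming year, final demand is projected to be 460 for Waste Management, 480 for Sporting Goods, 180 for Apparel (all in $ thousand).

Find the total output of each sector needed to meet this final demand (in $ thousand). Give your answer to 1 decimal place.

Technical coefficients a_ij = z_ij / X_j:
  a_WW = 15/300 = 0.05, a_SW = 15/300 = 0.05, a_AW = 120/300 = 0.40
  a_WS = 2.5/50 = 0.05, a_SS = 7.5/50 = 0.15, a_AS = 12.5/50 = 0.25
  a_WA = 70/350 = 0.20, a_SA = 0/350 = 0.00, a_AA = 35/350 = 0.10
I − A =
  [   0.95    -0.05    -0.20]
  [  -0.05     0.85     0.00]
  [  -0.40    -0.25     0.90]
Cofactors of I−A, C_ij = (−1)^(i+j)·(minor ij) (rows/columns in the sector order above):
  C_11 = (0.85)(0.90) − (0.00)(-0.25) = 0.7650
  C_12 = −[(-0.05)(0.90) − (0.00)(-0.40)] = 0.0450
  C_13 = (-0.05)(-0.25) − (0.85)(-0.40) = 0.3525
  C_21 = −[(-0.05)(0.90) − (-0.20)(-0.25)] = 0.0950
  C_22 = (0.95)(0.90) − (-0.20)(-0.40) = 0.7750
  C_23 = −[(0.95)(-0.25) − (-0.05)(-0.40)] = 0.2575
  C_31 = (-0.05)(0.00) − (-0.20)(0.85) = 0.1700
  C_32 = −[(0.95)(0.00) − (-0.20)(-0.05)] = 0.0100
  C_33 = (0.95)(0.85) − (-0.05)(-0.05) = 0.8050
det(I−A) = Σ_j (I−A)_1j·C_1j = (0.95)(0.7650) + (-0.05)(0.0450) + (-0.20)(0.3525) = 0.6540
adj(I−A) = Cᵀ =
  [ 0.7650   0.0950   0.1700]
  [ 0.0450   0.7750   0.0100]
  [ 0.3525   0.2575   0.8050]
(I − A)⁻¹ = adj(I−A) / det(I−A) ≈
  [   1.1697     0.1453     0.2599]
  [   0.0688     1.1850     0.0153]
  [   0.5390     0.3937     1.2309]
x = (I − A)⁻¹ d = adj(I−A)·d / det(I−A), with det(I−A) = 0.6540:
  x_W = (0.7650·460 + 0.0950·480 + 0.1700·180) / 0.6540 = 428.10 / 0.6540 ≈ 654.6
  x_S = (0.0450·460 + 0.7750·480 + 0.0100·180) / 0.6540 = 394.50 / 0.6540 ≈ 603.2
  x_A = (0.3525·460 + 0.2575·480 + 0.8050·180) / 0.6540 = 430.65 / 0.6540 ≈ 658.5

x_W = 654.6, x_S = 603.2, x_A = 658.5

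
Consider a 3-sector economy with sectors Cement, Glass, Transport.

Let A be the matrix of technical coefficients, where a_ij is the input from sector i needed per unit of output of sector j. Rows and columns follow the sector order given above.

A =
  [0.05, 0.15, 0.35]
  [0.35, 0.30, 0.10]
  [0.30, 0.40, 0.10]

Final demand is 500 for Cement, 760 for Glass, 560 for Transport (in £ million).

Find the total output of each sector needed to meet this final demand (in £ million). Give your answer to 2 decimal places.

x_C = 1681.81, x_G = 2237.67, x_T = 2177.35

I − A =
  [   0.95    -0.15    -0.35]
  [  -0.35     0.70    -0.10]
  [  -0.30    -0.40     0.90]
Cofactors of I−A, C_ij = (−1)^(i+j)·(minor ij) (rows/columns in the sector order above):
  C_11 = (0.70)(0.90) − (-0.10)(-0.40) = 0.5900
  C_12 = −[(-0.35)(0.90) − (-0.10)(-0.30)] = 0.3450
  C_13 = (-0.35)(-0.40) − (0.70)(-0.30) = 0.3500
  C_21 = −[(-0.15)(0.90) − (-0.35)(-0.40)] = 0.2750
  C_22 = (0.95)(0.90) − (-0.35)(-0.30) = 0.7500
  C_23 = −[(0.95)(-0.40) − (-0.15)(-0.30)] = 0.4250
  C_31 = (-0.15)(-0.10) − (-0.35)(0.70) = 0.2600
  C_32 = −[(0.95)(-0.10) − (-0.35)(-0.35)] = 0.2175
  C_33 = (0.95)(0.70) − (-0.15)(-0.35) = 0.6125
det(I−A) = Σ_j (I−A)_1j·C_1j = (0.95)(0.5900) + (-0.15)(0.3450) + (-0.35)(0.3500) = 0.38625
adj(I−A) = Cᵀ =
  [ 0.5900   0.2750   0.2600]
  [ 0.3450   0.7500   0.2175]
  [ 0.3500   0.4250   0.6125]
(I − A)⁻¹ = adj(I−A) / det(I−A) ≈
  [   1.5275     0.7120     0.6731]
  [   0.8932     1.9417     0.5631]
  [   0.9061     1.1003     1.5858]
x = (I − A)⁻¹ d = adj(I−A)·d / det(I−A), with det(I−A) = 0.38625:
  x_C = (0.5900·500 + 0.2750·760 + 0.2600·560) / 0.38625 = 649.60 / 0.38625 ≈ 1681.81
  x_G = (0.3450·500 + 0.7500·760 + 0.2175·560) / 0.38625 = 864.30 / 0.38625 ≈ 2237.67
  x_T = (0.3500·500 + 0.4250·760 + 0.6125·560) / 0.38625 = 841.00 / 0.38625 ≈ 2177.35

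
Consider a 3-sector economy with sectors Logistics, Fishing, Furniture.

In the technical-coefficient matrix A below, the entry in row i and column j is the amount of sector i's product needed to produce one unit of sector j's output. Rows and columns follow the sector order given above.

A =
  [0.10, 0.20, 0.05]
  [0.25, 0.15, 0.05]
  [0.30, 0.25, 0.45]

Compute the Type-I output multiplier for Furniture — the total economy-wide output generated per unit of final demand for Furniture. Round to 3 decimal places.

m_3 = 2.272

I − A =
  [   0.90    -0.20    -0.05]
  [  -0.25     0.85    -0.05]
  [  -0.30    -0.25     0.55]
Cofactors of I−A, C_ij = (−1)^(i+j)·(minor ij) (rows/columns in the sector order above):
  C_11 = (0.85)(0.55) − (-0.05)(-0.25) = 0.4550
  C_12 = −[(-0.25)(0.55) − (-0.05)(-0.30)] = 0.1525
  C_13 = (-0.25)(-0.25) − (0.85)(-0.30) = 0.3175
  C_21 = −[(-0.20)(0.55) − (-0.05)(-0.25)] = 0.1225
  C_22 = (0.90)(0.55) − (-0.05)(-0.30) = 0.4800
  C_23 = −[(0.90)(-0.25) − (-0.20)(-0.30)] = 0.2850
  C_31 = (-0.20)(-0.05) − (-0.05)(0.85) = 0.0525
  C_32 = −[(0.90)(-0.05) − (-0.05)(-0.25)] = 0.0575
  C_33 = (0.90)(0.85) − (-0.20)(-0.25) = 0.7150
det(I−A) = Σ_j (I−A)_1j·C_1j = (0.90)(0.4550) + (-0.20)(0.1525) + (-0.05)(0.3175) = 0.363125
adj(I−A) = Cᵀ =
  [ 0.4550   0.1225   0.0525]
  [ 0.1525   0.4800   0.0575]
  [ 0.3175   0.2850   0.7150]
(I − A)⁻¹ = adj(I−A) / det(I−A) ≈
  [   1.2530     0.3373     0.1446]
  [   0.4200     1.3219     0.1583]
  [   0.8744     0.7849     1.9690]
The output multiplier for sector j is the column-j sum of the Leontief inverse (I − A)⁻¹ = adj(I−A) / det(I−A).
Column 3 of adj(I−A): (0.0525, 0.0575, 0.7150); det(I−A) = 0.363125.
m_3 = (0.0525 + 0.0575 + 0.7150) / 0.363125 = 0.825 / 0.363125 ≈ 2.272.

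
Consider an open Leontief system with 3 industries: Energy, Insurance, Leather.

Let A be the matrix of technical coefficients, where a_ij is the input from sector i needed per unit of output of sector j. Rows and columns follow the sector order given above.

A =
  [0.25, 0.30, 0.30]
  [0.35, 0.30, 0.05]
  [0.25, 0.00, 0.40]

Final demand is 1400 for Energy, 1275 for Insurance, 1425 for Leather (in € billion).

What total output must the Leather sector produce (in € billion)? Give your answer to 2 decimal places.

I − A =
  [   0.75    -0.30    -0.30]
  [  -0.35     0.70    -0.05]
  [  -0.25     0.00     0.60]
Cofactors of I−A, C_ij = (−1)^(i+j)·(minor ij) (rows/columns in the sector order above):
  C_11 = (0.70)(0.60) − (-0.05)(0.00) = 0.4200
  C_12 = −[(-0.35)(0.60) − (-0.05)(-0.25)] = 0.2225
  C_13 = (-0.35)(0.00) − (0.70)(-0.25) = 0.1750
  C_21 = −[(-0.30)(0.60) − (-0.30)(0.00)] = 0.1800
  C_22 = (0.75)(0.60) − (-0.30)(-0.25) = 0.3750
  C_23 = −[(0.75)(0.00) − (-0.30)(-0.25)] = 0.0750
  C_31 = (-0.30)(-0.05) − (-0.30)(0.70) = 0.2250
  C_32 = −[(0.75)(-0.05) − (-0.30)(-0.35)] = 0.1425
  C_33 = (0.75)(0.70) − (-0.30)(-0.35) = 0.4200
det(I−A) = Σ_j (I−A)_1j·C_1j = (0.75)(0.4200) + (-0.30)(0.2225) + (-0.30)(0.1750) = 0.19575
adj(I−A) = Cᵀ =
  [ 0.4200   0.1800   0.2250]
  [ 0.2225   0.3750   0.1425]
  [ 0.1750   0.0750   0.4200]
(I − A)⁻¹ = adj(I−A) / det(I−A) ≈
  [   2.1456     0.9195     1.1494]
  [   1.1367     1.9157     0.7280]
  [   0.8940     0.3831     2.1456]
x = (I − A)⁻¹ d = adj(I−A)·d / det(I−A), with det(I−A) = 0.19575:
  x_E = (0.4200·1400 + 0.1800·1275 + 0.2250·1425) / 0.19575 = 1138.125 / 0.19575 ≈ 5814.18
  x_I = (0.2225·1400 + 0.3750·1275 + 0.1425·1425) / 0.19575 = 992.6875 / 0.19575 ≈ 5071.20
  x_L = (0.1750·1400 + 0.0750·1275 + 0.4200·1425) / 0.19575 = 939.125 / 0.19575 ≈ 4797.57

x_L = 4797.57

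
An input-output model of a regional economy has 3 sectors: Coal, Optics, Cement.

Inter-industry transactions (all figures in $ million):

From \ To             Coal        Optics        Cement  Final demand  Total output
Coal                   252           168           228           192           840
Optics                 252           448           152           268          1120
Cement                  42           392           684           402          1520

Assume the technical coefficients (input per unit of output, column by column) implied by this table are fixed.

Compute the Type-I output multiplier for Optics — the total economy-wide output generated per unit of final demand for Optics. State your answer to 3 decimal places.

Technical coefficients a_ij = z_ij / X_j:
  a_11 = 252/840 = 0.30, a_21 = 252/840 = 0.30, a_31 = 42/840 = 0.05
  a_12 = 168/1120 = 0.15, a_22 = 448/1120 = 0.40, a_32 = 392/1120 = 0.35
  a_13 = 228/1520 = 0.15, a_23 = 152/1520 = 0.10, a_33 = 684/1520 = 0.45
I − A =
  [   0.70    -0.15    -0.15]
  [  -0.30     0.60    -0.10]
  [  -0.05    -0.35     0.55]
Cofactors of I−A, C_ij = (−1)^(i+j)·(minor ij) (rows/columns in the sector order above):
  C_11 = (0.60)(0.55) − (-0.10)(-0.35) = 0.2950
  C_12 = −[(-0.30)(0.55) − (-0.10)(-0.05)] = 0.1700
  C_13 = (-0.30)(-0.35) − (0.60)(-0.05) = 0.1350
  C_21 = −[(-0.15)(0.55) − (-0.15)(-0.35)] = 0.1350
  C_22 = (0.70)(0.55) − (-0.15)(-0.05) = 0.3775
  C_23 = −[(0.70)(-0.35) − (-0.15)(-0.05)] = 0.2525
  C_31 = (-0.15)(-0.10) − (-0.15)(0.60) = 0.1050
  C_32 = −[(0.70)(-0.10) − (-0.15)(-0.30)] = 0.1150
  C_33 = (0.70)(0.60) − (-0.15)(-0.30) = 0.3750
det(I−A) = Σ_j (I−A)_1j·C_1j = (0.70)(0.2950) + (-0.15)(0.1700) + (-0.15)(0.1350) = 0.16075
adj(I−A) = Cᵀ =
  [ 0.2950   0.1350   0.1050]
  [ 0.1700   0.3775   0.1150]
  [ 0.1350   0.2525   0.3750]
(I − A)⁻¹ = adj(I−A) / det(I−A) ≈
  [   1.8351     0.8398     0.6532]
  [   1.0575     2.3484     0.7154]
  [   0.8398     1.5708     2.3328]
The output multiplier for sector j is the column-j sum of the Leontief inverse (I − A)⁻¹ = adj(I−A) / det(I−A).
Column 2 of adj(I−A): (0.1350, 0.3775, 0.2525); det(I−A) = 0.16075.
m_2 = (0.1350 + 0.3775 + 0.2525) / 0.16075 = 0.765 / 0.16075 ≈ 4.759.

m_2 = 4.759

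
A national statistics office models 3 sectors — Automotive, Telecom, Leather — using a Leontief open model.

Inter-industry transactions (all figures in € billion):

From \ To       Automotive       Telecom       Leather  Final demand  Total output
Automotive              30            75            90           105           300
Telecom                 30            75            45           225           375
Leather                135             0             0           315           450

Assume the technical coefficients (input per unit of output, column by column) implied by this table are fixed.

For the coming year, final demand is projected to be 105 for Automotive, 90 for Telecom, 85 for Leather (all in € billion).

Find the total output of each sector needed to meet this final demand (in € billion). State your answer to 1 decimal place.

Technical coefficients a_ij = z_ij / X_j:
  a_AA = 30/300 = 0.10, a_TA = 30/300 = 0.10, a_LA = 135/300 = 0.45
  a_AT = 75/375 = 0.20, a_TT = 75/375 = 0.20, a_LT = 0/375 = 0.00
  a_AL = 90/450 = 0.20, a_TL = 45/450 = 0.10, a_LL = 0/450 = 0.00
I − A =
  [   0.90    -0.20    -0.20]
  [  -0.10     0.80    -0.10]
  [  -0.45     0.00     1.00]
Cofactors of I−A, C_ij = (−1)^(i+j)·(minor ij) (rows/columns in the sector order above):
  C_11 = (0.80)(1.00) − (-0.10)(0.00) = 0.8000
  C_12 = −[(-0.10)(1.00) − (-0.10)(-0.45)] = 0.1450
  C_13 = (-0.10)(0.00) − (0.80)(-0.45) = 0.3600
  C_21 = −[(-0.20)(1.00) − (-0.20)(0.00)] = 0.2000
  C_22 = (0.90)(1.00) − (-0.20)(-0.45) = 0.8100
  C_23 = −[(0.90)(0.00) − (-0.20)(-0.45)] = 0.0900
  C_31 = (-0.20)(-0.10) − (-0.20)(0.80) = 0.1800
  C_32 = −[(0.90)(-0.10) − (-0.20)(-0.10)] = 0.1100
  C_33 = (0.90)(0.80) − (-0.20)(-0.10) = 0.7000
det(I−A) = Σ_j (I−A)_1j·C_1j = (0.90)(0.8000) + (-0.20)(0.1450) + (-0.20)(0.3600) = 0.6190
adj(I−A) = Cᵀ =
  [ 0.8000   0.2000   0.1800]
  [ 0.1450   0.8100   0.1100]
  [ 0.3600   0.0900   0.7000]
(I − A)⁻¹ = adj(I−A) / det(I−A) ≈
  [   1.2924     0.3231     0.2908]
  [   0.2342     1.3086     0.1777]
  [   0.5816     0.1454     1.1309]
x = (I − A)⁻¹ d = adj(I−A)·d / det(I−A), with det(I−A) = 0.6190:
  x_A = (0.8000·105 + 0.2000·90 + 0.1800·85) / 0.6190 = 117.30 / 0.6190 ≈ 189.5
  x_T = (0.1450·105 + 0.8100·90 + 0.1100·85) / 0.6190 = 97.475 / 0.6190 ≈ 157.5
  x_L = (0.3600·105 + 0.0900·90 + 0.7000·85) / 0.6190 = 105.40 / 0.6190 ≈ 170.3

x_A = 189.5, x_T = 157.5, x_L = 170.3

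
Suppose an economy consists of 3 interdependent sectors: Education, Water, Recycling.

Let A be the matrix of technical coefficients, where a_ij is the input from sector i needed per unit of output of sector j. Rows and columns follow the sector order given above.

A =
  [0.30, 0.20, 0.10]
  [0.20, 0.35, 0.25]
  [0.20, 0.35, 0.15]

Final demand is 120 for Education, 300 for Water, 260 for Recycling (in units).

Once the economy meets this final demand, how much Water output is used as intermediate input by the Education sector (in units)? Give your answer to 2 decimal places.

I − A =
  [   0.70    -0.20    -0.10]
  [  -0.20     0.65    -0.25]
  [  -0.20    -0.35     0.85]
Cofactors of I−A, C_ij = (−1)^(i+j)·(minor ij) (rows/columns in the sector order above):
  C_11 = (0.65)(0.85) − (-0.25)(-0.35) = 0.4650
  C_12 = −[(-0.20)(0.85) − (-0.25)(-0.20)] = 0.2200
  C_13 = (-0.20)(-0.35) − (0.65)(-0.20) = 0.2000
  C_21 = −[(-0.20)(0.85) − (-0.10)(-0.35)] = 0.2050
  C_22 = (0.70)(0.85) − (-0.10)(-0.20) = 0.5750
  C_23 = −[(0.70)(-0.35) − (-0.20)(-0.20)] = 0.2850
  C_31 = (-0.20)(-0.25) − (-0.10)(0.65) = 0.1150
  C_32 = −[(0.70)(-0.25) − (-0.10)(-0.20)] = 0.1950
  C_33 = (0.70)(0.65) − (-0.20)(-0.20) = 0.4150
det(I−A) = Σ_j (I−A)_1j·C_1j = (0.70)(0.4650) + (-0.20)(0.2200) + (-0.10)(0.2000) = 0.2615
adj(I−A) = Cᵀ =
  [ 0.4650   0.2050   0.1150]
  [ 0.2200   0.5750   0.1950]
  [ 0.2000   0.2850   0.4150]
(I − A)⁻¹ = adj(I−A) / det(I−A) ≈
  [   1.7782     0.7839     0.4398]
  [   0.8413     2.1989     0.7457]
  [   0.7648     1.0899     1.5870]
First solve x = (I − A)⁻¹ d = adj(I−A)·d / det(I−A); in particular x_E = (0.4650·120 + 0.2050·300 + 0.1150·260) / 0.2615 = 147.20 / 0.2615 ≈ 562.9063.
Intermediate flow from W to E: z_WE = a_WE · x_E = 0.20 × 147.20 / 0.2615 = 29.44 / 0.2615 ≈ 112.58.

z_WE = 112.58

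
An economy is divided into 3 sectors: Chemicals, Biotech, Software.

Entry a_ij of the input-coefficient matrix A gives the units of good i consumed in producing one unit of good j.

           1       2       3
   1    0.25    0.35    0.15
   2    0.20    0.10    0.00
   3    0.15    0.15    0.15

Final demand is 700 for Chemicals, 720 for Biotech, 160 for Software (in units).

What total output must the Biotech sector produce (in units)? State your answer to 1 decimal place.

x_2 = 1157.5

I − A =
  [   0.75    -0.35    -0.15]
  [  -0.20     0.90     0.00]
  [  -0.15    -0.15     0.85]
Cofactors of I−A, C_ij = (−1)^(i+j)·(minor ij) (rows/columns in the sector order above):
  C_11 = (0.90)(0.85) − (0.00)(-0.15) = 0.7650
  C_12 = −[(-0.20)(0.85) − (0.00)(-0.15)] = 0.1700
  C_13 = (-0.20)(-0.15) − (0.90)(-0.15) = 0.1650
  C_21 = −[(-0.35)(0.85) − (-0.15)(-0.15)] = 0.3200
  C_22 = (0.75)(0.85) − (-0.15)(-0.15) = 0.6150
  C_23 = −[(0.75)(-0.15) − (-0.35)(-0.15)] = 0.1650
  C_31 = (-0.35)(0.00) − (-0.15)(0.90) = 0.1350
  C_32 = −[(0.75)(0.00) − (-0.15)(-0.20)] = 0.0300
  C_33 = (0.75)(0.90) − (-0.35)(-0.20) = 0.6050
det(I−A) = Σ_j (I−A)_1j·C_1j = (0.75)(0.7650) + (-0.35)(0.1700) + (-0.15)(0.1650) = 0.4895
adj(I−A) = Cᵀ =
  [ 0.7650   0.3200   0.1350]
  [ 0.1700   0.6150   0.0300]
  [ 0.1650   0.1650   0.6050]
(I − A)⁻¹ = adj(I−A) / det(I−A) ≈
  [   1.5628     0.6537     0.2758]
  [   0.3473     1.2564     0.0613]
  [   0.3371     0.3371     1.2360]
x = (I − A)⁻¹ d = adj(I−A)·d / det(I−A), with det(I−A) = 0.4895:
  x_1 = (0.7650·700 + 0.3200·720 + 0.1350·160) / 0.4895 = 787.50 / 0.4895 ≈ 1608.8
  x_2 = (0.1700·700 + 0.6150·720 + 0.0300·160) / 0.4895 = 566.60 / 0.4895 ≈ 1157.5
  x_3 = (0.1650·700 + 0.1650·720 + 0.6050·160) / 0.4895 = 331.10 / 0.4895 ≈ 676.4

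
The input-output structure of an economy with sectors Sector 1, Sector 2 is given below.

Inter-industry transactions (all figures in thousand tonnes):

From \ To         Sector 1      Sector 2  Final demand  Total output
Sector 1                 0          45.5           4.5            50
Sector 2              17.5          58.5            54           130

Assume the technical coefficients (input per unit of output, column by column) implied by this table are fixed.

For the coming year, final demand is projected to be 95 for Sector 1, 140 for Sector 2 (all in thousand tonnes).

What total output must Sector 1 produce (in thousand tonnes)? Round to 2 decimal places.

Technical coefficients a_ij = z_ij / X_j:
  a_11 = 0/50 = 0.00, a_21 = 17.5/50 = 0.35
  a_12 = 45.5/130 = 0.35, a_22 = 58.5/130 = 0.45
I − A =
  [   1.00    -0.35]
  [  -0.35     0.55]
det(I−A) = (1.00)(0.55) − (-0.35)(-0.35) = 0.4275
adj(I−A) = [[0.55, 0.35], [0.35, 1.00]]
(I − A)⁻¹ = adj(I−A) / det(I−A) ≈
  [   1.2865     0.8187]
  [   0.8187     2.3392]
x = (I − A)⁻¹ d = adj(I−A)·d / det(I−A), with det(I−A) = 0.4275:
  x_1 = (0.55·95 + 0.35·140) / 0.4275 = 101.25 / 0.4275 ≈ 236.84
  x_2 = (0.35·95 + 1.00·140) / 0.4275 = 173.25 / 0.4275 ≈ 405.26

x_1 = 236.84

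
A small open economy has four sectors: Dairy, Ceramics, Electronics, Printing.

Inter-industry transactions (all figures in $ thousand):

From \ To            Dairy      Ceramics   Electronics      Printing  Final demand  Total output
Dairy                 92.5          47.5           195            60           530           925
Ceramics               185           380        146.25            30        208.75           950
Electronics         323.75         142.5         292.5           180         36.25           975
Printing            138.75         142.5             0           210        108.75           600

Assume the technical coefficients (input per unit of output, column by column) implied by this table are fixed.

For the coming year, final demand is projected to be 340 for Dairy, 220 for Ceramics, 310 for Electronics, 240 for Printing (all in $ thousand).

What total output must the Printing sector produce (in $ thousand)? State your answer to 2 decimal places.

Technical coefficients a_ij = z_ij / X_j:
  a_DD = 92.5/925 = 0.10, a_CD = 185/925 = 0.20, a_ED = 323.75/925 = 0.35, a_PD = 138.75/925 = 0.15
  a_DC = 47.5/950 = 0.05, a_CC = 380/950 = 0.40, a_EC = 142.5/950 = 0.15, a_PC = 142.5/950 = 0.15
  a_DE = 195/975 = 0.20, a_CE = 146.25/975 = 0.15, a_EE = 292.5/975 = 0.30, a_PE = 0/975 = 0.00
  a_DP = 60/600 = 0.10, a_CP = 30/600 = 0.05, a_EP = 180/600 = 0.30, a_PP = 210/600 = 0.35
I − A =
  [   0.90    -0.05    -0.20    -0.10]
  [  -0.20     0.60    -0.15    -0.05]
  [  -0.35    -0.15     0.70    -0.30]
  [  -0.15    -0.15     0.00     0.65]
Compute the cofactors C_ij = (−1)^(i+j)·(3×3 minor ij) of I−A; the adjugate is their transpose:
adj(I−A) = Cᵀ =
  [ 0.246375   0.061750   0.083625   0.081250]
  [ 0.137125   0.344500   0.113000   0.099750]
  [ 0.190500   0.144875   0.325375   0.190625]
  [ 0.088500   0.093750   0.045375   0.300125]
det(I−A) = Σ_j (I−A)_1j·C_1j = (0.90)(0.246375) + (-0.05)(0.137125) + (-0.20)(0.190500) + (-0.10)(0.088500) = 0.16793125
(I − A)⁻¹ = adj(I−A) / det(I−A) ≈
  [   1.4671     0.3677     0.4980     0.4838]
  [   0.8166     2.0514     0.6729     0.5940]
  [   1.1344     0.8627     1.9375     1.1351]
  [   0.5270     0.5583     0.2702     1.7872]
x = (I − A)⁻¹ d = adj(I−A)·d / det(I−A), with det(I−A) = 0.16793125:
  x_D = (0.246375·340 + 0.061750·220 + 0.083625·310 + 0.081250·240) / 0.16793125 = 142.77625 / 0.16793125 ≈ 850.21
  x_C = (0.137125·340 + 0.344500·220 + 0.113000·310 + 0.099750·240) / 0.16793125 = 181.3825 / 0.16793125 ≈ 1080.10
  x_E = (0.190500·340 + 0.144875·220 + 0.325375·310 + 0.190625·240) / 0.16793125 = 243.25875 / 0.16793125 ≈ 1448.56
  x_P = (0.088500·340 + 0.093750·220 + 0.045375·310 + 0.300125·240) / 0.16793125 = 136.81125 / 0.16793125 ≈ 814.69

x_P = 814.69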